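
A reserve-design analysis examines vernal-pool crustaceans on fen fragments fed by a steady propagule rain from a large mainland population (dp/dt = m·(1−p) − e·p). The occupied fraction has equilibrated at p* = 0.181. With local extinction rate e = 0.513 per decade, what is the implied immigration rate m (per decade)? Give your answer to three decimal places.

At equilibrium m(1−p*) = e·p*, so m = e·p*/(1−p*).
m = 0.513 × 0.181 / 0.8190 = 0.0929/0.8190 = 0.1134.

0.113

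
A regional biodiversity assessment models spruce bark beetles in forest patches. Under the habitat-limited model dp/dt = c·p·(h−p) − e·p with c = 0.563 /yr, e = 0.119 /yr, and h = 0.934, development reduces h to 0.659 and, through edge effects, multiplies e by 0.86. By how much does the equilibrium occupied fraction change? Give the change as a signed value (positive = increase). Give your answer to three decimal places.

Before: p* = h − e/c = 0.934 − 0.119/0.563 = 0.934 − 0.2114 = 0.7226.
After: c = 0.563, e = 0.10234, h = 0.659; p* = 0.659 − 0.10234/0.563 = 0.4772.
Δp* = 0.4772 − 0.7226 = -0.2454.

-0.245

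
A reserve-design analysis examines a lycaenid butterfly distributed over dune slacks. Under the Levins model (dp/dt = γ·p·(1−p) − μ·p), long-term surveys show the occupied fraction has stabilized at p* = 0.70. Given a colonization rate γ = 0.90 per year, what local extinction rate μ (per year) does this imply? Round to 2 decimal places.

At equilibrium γ(1−p*) = μ.
μ = 0.90 × (1 − 0.70) = 0.90 × 0.3000 = 0.2700.

0.27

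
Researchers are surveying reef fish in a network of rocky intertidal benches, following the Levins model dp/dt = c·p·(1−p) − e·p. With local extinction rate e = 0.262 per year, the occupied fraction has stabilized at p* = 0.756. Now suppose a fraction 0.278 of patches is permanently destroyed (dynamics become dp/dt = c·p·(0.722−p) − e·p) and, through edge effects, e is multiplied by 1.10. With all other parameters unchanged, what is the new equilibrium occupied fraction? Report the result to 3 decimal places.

Balance c(1−p*) = e gives c = e/(1 − 0.75600) = 0.262/0.24400 = 1.07377.
New p* = 0.722 − e/c = 0.722 − 0.28820/1.07377 = 0.45360.

0.454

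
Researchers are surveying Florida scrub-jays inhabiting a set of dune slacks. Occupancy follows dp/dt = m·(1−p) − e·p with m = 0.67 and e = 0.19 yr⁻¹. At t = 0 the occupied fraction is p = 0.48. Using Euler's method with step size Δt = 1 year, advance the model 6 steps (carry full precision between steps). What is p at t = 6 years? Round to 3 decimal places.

0.779

Update rule: p ← p + [m·(1−p) − e·p]·Δt with Δt = 1.
step 1: Δp = +0.25720, p = 0.73720
step 2: Δp = +0.03601, p = 0.77321
step 3: Δp = +0.00504, p = 0.77825
step 4: Δp = +0.00071, p = 0.77895
step 5: Δp = +0.00010, p = 0.77905
step 6: Δp = +0.00001, p = 0.77907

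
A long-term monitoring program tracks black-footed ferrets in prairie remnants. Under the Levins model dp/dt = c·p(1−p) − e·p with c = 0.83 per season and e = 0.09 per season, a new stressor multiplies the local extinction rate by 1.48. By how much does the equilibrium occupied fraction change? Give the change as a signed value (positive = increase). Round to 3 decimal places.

-0.052

Before: p* = 1 − 0.09/0.83 = 0.8916.
After the change, c = 0.83, e = 0.1332, so p* = 1 − 0.1332/0.83 = 0.8395.
Δp* = 0.8395 − 0.8916 = -0.0520.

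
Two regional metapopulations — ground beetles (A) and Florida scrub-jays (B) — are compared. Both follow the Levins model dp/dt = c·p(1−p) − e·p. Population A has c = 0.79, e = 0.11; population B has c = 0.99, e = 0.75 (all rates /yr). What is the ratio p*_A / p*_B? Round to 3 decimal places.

3.551

A: p*_A = 1 − 0.11/0.79 = 0.8608.
B: p*_B = 1 − 0.75/0.99 = 0.2424.
p*_A / p*_B = 0.8608/0.2424 = 3.5506.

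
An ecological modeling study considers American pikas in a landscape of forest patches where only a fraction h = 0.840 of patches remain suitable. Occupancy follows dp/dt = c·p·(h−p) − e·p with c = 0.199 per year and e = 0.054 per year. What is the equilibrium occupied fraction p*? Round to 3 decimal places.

Setting dp/dt = 0 and dividing by p* gives c·(h−p*) = e.
So p* = h − e/c = 0.840 − 0.054/0.199 = 0.840 − 0.2714 = 0.5686.

0.569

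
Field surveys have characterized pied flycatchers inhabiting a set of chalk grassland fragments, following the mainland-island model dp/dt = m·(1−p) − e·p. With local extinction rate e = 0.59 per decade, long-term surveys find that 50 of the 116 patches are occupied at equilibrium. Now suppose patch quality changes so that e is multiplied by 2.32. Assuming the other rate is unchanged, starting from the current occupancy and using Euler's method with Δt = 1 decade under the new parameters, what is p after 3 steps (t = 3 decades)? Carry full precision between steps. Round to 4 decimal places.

Observed p* = 50/116 = 0.43103.
Balance m(1−p*) = e·p* gives m = e·p*/(1−p*) = 0.59×0.43103/0.56897 = 0.44697.
Starting from p₀ = 0.43103; update p ← p + (dp/dt)·Δt with the new parameters.
p: 0.43103 → 0.09534  (Δp = -0.33569)
p: 0.09534 → 0.36919  (Δp = +0.27385)
p: 0.36919 → 0.14580  (Δp = -0.22339)

0.1458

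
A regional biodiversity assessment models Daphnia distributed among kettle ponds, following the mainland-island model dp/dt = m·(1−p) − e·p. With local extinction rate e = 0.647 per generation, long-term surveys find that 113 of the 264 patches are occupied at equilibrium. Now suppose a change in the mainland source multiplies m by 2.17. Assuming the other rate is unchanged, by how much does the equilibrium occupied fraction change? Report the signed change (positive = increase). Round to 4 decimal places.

Observed p* = 113/264 = 0.42803.
Balance m(1−p*) = e·p* gives m = e·p*/(1−p*) = 0.647×0.42803/0.57197 = 0.48418.
New p* = m/(m+e) = 1.05067/(1.05067+0.64700) = 0.61889.
Δp* = 0.61889 − 0.42803 = +0.19086.

0.1909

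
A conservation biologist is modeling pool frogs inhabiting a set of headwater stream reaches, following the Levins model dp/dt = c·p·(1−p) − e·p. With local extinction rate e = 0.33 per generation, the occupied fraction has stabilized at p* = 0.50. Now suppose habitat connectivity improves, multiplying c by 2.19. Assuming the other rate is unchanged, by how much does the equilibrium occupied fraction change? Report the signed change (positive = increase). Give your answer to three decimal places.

Balance c(1−p*) = e gives c = e/(1 − 0.50000) = 0.33/0.50000 = 0.66000.
New p* = 1 − e/c = 1 − 0.33000/1.44540 = 0.77169.
Δp* = 0.77169 − 0.50000 = +0.27169.

0.272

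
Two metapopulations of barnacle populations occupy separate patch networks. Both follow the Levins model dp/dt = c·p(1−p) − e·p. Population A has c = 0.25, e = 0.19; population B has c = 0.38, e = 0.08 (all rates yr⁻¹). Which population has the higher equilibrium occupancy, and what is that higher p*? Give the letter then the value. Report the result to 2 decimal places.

A: p*_A = 1 − 0.19/0.25 = 0.2400.
B: p*_B = 1 − 0.08/0.38 = 0.7895.
B is higher at 0.7895.

B, 0.79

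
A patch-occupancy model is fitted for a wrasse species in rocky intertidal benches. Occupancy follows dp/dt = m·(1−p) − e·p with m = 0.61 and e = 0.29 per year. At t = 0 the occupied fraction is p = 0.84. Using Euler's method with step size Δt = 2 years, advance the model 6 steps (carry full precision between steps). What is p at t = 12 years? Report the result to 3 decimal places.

Update rule: p ← p + [m·(1−p) − e·p]·Δt with Δt = 2.
t = 2: p = 0.84000 + (-0.29200) = 0.54800
t = 4: p = 0.54800 + (+0.23360) = 0.78160
t = 6: p = 0.78160 + (-0.18688) = 0.59472
t = 8: p = 0.59472 + (+0.14950) = 0.74422
t = 10: p = 0.74422 + (-0.11960) = 0.62462
t = 12: p = 0.62462 + (+0.09568) = 0.72030

0.720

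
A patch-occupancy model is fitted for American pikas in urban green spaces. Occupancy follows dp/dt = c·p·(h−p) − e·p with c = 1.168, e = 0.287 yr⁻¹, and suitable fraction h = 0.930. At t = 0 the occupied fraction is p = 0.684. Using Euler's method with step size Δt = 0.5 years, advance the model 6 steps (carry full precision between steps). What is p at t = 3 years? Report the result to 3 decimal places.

0.684

Update rule: p ← p + [c·p·(h−p) − e·p]·Δt with Δt = 0.5.
p: 0.68400 → 0.68411  (Δp = +0.00011)
p: 0.68411 → 0.68418  (Δp = +0.00007)
p: 0.68418 → 0.68422  (Δp = +0.00004)
p: 0.68422 → 0.68424  (Δp = +0.00002)
p: 0.68424 → 0.68426  (Δp = +0.00001)
p: 0.68426 → 0.68427  (Δp = +0.00001)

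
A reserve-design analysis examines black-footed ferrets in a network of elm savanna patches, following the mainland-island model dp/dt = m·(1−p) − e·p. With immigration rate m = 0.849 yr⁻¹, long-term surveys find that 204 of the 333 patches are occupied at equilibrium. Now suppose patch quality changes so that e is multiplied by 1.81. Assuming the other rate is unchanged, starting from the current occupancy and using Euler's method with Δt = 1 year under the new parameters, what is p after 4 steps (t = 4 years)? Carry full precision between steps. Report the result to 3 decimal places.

Observed p* = 204/333 = 0.61261.
Balance m(1−p*) = e·p* gives e = m(1−p*)/p* = 0.849×0.38739/0.61261 = 0.53687.
Starting from p₀ = 0.61261; update p ← p + (dp/dt)·Δt with the new parameters.
  1  |  dp/dt·Δt = -0.266402  |  p_1 = 0.346210
  2  |  dp/dt·Δt = +0.218645  |  p_2 = 0.564855
  3  |  dp/dt·Δt = -0.179448  |  p_3 = 0.385406
  4  |  dp/dt·Δt = +0.147279  |  p_4 = 0.532685

0.533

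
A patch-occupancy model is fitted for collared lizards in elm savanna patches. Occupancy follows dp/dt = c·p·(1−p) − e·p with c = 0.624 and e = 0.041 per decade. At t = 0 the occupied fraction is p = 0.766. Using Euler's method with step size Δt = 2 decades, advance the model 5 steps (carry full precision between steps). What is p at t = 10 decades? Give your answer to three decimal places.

Update rule: p ← p + [c·p·(1−p) − e·p]·Δt with Δt = 2.
p: 0.76600 → 0.92688  (Δp = +0.16088)
p: 0.92688 → 0.93546  (Δp = +0.00857)
p: 0.93546 → 0.93410  (Δp = -0.00136)
p: 0.93410 → 0.93433  (Δp = +0.00023)
p: 0.93433 → 0.93429  (Δp = -0.00004)

0.934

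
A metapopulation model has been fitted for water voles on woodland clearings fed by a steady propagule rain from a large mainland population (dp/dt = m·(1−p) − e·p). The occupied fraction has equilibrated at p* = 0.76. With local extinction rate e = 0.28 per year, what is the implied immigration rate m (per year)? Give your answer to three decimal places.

0.887

At equilibrium m(1−p*) = e·p*, so m = e·p*/(1−p*).
m = 0.28 × 0.76 / 0.2400 = 0.2128/0.2400 = 0.8867.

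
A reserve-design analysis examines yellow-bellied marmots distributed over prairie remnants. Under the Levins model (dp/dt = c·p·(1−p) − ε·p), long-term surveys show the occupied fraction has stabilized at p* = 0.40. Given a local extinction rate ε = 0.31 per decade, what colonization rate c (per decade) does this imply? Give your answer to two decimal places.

0.52

At equilibrium c(1−p*) = ε, so c = ε/(1−p*).
c = 0.31/(1 − 0.40) = 0.31/0.6000 = 0.5167.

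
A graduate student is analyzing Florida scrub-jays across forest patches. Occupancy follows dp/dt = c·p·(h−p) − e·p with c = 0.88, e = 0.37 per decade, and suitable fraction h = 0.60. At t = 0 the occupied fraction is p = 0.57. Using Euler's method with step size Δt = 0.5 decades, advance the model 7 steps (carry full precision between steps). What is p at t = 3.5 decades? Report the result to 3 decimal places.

0.281

Update rule: p ← p + [c·p·(h−p) − e·p]·Δt with Δt = 0.5.
  1  |  dp/dt·Δt = -0.097926  |  p_1 = 0.472074
  2  |  dp/dt·Δt = -0.060762  |  p_2 = 0.411312
  3  |  dp/dt·Δt = -0.041945  |  p_3 = 0.369368
  4  |  dp/dt·Δt = -0.030850  |  p_4 = 0.338517
  5  |  dp/dt·Δt = -0.023678  |  p_5 = 0.314839
  6  |  dp/dt·Δt = -0.018742  |  p_6 = 0.296097
  7  |  dp/dt·Δt = -0.015185  |  p_7 = 0.280912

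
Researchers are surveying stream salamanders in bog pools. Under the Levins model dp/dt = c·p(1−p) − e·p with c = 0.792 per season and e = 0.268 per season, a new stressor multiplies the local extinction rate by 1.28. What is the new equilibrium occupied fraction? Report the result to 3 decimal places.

Before: p* = 1 − 0.268/0.792 = 0.6616.
After the change, c = 0.792, e = 0.34304, so p* = 1 − 0.34304/0.792 = 0.5669.

0.567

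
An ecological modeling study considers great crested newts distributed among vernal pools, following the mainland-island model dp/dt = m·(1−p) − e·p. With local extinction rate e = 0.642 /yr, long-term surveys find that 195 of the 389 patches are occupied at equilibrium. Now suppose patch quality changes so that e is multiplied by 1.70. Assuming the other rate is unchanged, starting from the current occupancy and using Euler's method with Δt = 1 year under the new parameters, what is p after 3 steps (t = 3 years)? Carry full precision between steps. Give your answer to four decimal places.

0.3197

Observed p* = 195/389 = 0.50129.
Balance m(1−p*) = e·p* gives m = e·p*/(1−p*) = 0.642×0.50129/0.49871 = 0.64531.
Starting from p₀ = 0.50129; update p ← p + (dp/dt)·Δt with the new parameters.
  1  |  dp/dt·Δt = -0.225278  |  p_1 = 0.276008
  2  |  dp/dt·Δt = +0.165964  |  p_2 = 0.441972
  3  |  dp/dt·Δt = -0.122267  |  p_3 = 0.319705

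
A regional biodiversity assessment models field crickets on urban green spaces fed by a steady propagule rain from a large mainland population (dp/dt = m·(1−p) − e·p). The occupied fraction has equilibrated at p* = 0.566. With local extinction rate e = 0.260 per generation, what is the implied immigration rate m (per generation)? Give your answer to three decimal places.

At equilibrium m(1−p*) = e·p*, so m = e·p*/(1−p*).
m = 0.260 × 0.566 / 0.4340 = 0.1472/0.4340 = 0.3391.

0.339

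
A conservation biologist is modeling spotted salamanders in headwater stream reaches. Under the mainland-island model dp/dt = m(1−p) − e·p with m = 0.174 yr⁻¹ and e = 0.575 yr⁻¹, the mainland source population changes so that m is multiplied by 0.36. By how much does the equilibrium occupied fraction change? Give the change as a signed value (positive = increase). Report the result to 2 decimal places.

Before: p* = 0.174/(0.174+0.575) = 0.2323.
After: m = 0.06264, e = 0.575; p* = 0.06264/0.6376 = 0.0982.
Δp* = 0.0982 − 0.2323 = -0.1341.

-0.13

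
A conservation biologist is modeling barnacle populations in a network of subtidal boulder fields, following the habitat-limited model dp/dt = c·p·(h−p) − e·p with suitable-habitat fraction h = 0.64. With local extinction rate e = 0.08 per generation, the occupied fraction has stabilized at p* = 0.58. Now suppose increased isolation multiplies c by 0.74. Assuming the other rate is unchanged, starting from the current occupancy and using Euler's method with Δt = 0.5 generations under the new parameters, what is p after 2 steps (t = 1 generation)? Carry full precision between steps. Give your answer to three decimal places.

Balance c(h−p*) = e gives c = e/(0.64 − 0.58000) = 0.08/0.06000 = 1.33333.
Starting from p₀ = 0.58000; update p ← p + (dp/dt)·Δt with the new parameters.
step 1: Δp = -0.00603, p = 0.57397
step 2: Δp = -0.00426, p = 0.56971

0.570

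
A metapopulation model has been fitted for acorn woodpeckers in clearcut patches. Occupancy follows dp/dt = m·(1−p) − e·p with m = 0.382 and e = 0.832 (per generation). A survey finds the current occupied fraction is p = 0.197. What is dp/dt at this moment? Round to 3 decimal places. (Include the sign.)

0.143

Colonization term: m·(1−p) = 0.382×0.8030 = 0.30675.
Extinction term: e·p = 0.16390.
dp/dt = 0.30675 − 0.16390 = 0.14284.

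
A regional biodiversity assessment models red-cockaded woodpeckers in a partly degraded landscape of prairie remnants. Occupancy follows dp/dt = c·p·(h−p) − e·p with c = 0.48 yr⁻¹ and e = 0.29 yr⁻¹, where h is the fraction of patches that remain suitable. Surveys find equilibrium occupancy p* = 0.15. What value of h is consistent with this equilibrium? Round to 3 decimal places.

At equilibrium c(h−p*) = e, so h = p* + e/c.
h = 0.15 + 0.29/0.48 = 0.15 + 0.6042 = 0.7542.

0.754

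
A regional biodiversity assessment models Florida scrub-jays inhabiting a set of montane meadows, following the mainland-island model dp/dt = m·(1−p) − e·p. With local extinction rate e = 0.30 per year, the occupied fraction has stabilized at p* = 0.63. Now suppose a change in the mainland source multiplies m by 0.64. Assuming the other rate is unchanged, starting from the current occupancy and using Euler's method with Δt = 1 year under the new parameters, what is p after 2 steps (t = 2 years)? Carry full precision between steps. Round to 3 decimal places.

Balance m(1−p*) = e·p* gives m = e·p*/(1−p*) = 0.30×0.63000/0.37000 = 0.51081.
Starting from p₀ = 0.63000; update p ← p + (dp/dt)·Δt with the new parameters.
step 1: Δp = -0.06804, p = 0.56196
step 2: Δp = -0.02538, p = 0.53658

0.537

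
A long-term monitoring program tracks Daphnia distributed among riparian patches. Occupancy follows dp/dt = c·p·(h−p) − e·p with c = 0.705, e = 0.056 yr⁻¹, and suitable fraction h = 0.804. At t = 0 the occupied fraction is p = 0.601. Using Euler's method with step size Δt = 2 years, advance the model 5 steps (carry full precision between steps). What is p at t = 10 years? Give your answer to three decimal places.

Update rule: p ← p + [c·p·(h−p) − e·p]·Δt with Δt = 2.
t = 2: p = 0.60100 + (+0.10471) = 0.70571
t = 4: p = 0.70571 + (+0.01876) = 0.72447
t = 6: p = 0.72447 + (+0.00010) = 0.72457
t = 8: p = 0.72457 + (-0.00000) = 0.72457
t = 10: p = 0.72457 + (+0.00000) = 0.72457

0.725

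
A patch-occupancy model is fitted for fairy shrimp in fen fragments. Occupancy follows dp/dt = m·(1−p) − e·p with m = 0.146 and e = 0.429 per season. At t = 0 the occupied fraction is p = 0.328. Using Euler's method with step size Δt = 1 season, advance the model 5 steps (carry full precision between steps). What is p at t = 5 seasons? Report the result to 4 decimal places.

0.2549

Update rule: p ← p + [m·(1−p) − e·p]·Δt with Δt = 1.
step 1: Δp = -0.04260, p = 0.28540
step 2: Δp = -0.01810, p = 0.26730
step 3: Δp = -0.00769, p = 0.25960
step 4: Δp = -0.00327, p = 0.25633
step 5: Δp = -0.00139, p = 0.25494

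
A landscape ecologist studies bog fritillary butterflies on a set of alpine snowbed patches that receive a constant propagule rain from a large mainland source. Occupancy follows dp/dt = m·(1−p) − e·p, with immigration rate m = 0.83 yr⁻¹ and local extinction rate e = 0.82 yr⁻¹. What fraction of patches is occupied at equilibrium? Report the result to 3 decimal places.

0.503

At equilibrium the propagule rain into empty patches balances local extinction: m(1−p*) = e·p*.
p* = m/(m+e) = 0.83/(0.83+0.82) = 0.83/1.6500 = 0.5030.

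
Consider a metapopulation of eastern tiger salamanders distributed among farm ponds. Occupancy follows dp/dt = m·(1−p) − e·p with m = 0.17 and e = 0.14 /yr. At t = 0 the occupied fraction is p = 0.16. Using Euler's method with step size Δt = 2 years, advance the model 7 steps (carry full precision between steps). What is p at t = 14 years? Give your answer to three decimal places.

Update rule: p ← p + [m·(1−p) − e·p]·Δt with Δt = 2.
step 1: Δp = +0.24080, p = 0.40080
step 2: Δp = +0.09150, p = 0.49230
step 3: Δp = +0.03477, p = 0.52708
step 4: Δp = +0.01321, p = 0.54029
step 5: Δp = +0.00502, p = 0.54531
step 6: Δp = +0.00191, p = 0.54722
step 7: Δp = +0.00073, p = 0.54794

0.548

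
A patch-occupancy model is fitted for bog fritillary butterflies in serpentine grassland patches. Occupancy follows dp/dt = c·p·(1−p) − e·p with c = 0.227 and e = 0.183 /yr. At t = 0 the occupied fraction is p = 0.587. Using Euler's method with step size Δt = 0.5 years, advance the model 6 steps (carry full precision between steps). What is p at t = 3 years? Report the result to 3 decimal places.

Update rule: p ← p + [c·p·(1−p) − e·p]·Δt with Δt = 0.5.
step 1: Δp = -0.02619, p = 0.56081
step 2: Δp = -0.02336, p = 0.53745
step 3: Δp = -0.02096, p = 0.51649
step 4: Δp = -0.01891, p = 0.49757
step 5: Δp = -0.01715, p = 0.48042
step 6: Δp = -0.01563, p = 0.46479

0.465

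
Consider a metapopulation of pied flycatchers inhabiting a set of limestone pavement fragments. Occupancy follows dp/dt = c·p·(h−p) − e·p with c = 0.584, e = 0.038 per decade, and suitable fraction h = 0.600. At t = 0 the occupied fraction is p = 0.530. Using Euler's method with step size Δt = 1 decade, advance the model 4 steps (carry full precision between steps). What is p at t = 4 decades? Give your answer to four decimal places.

0.5338

Update rule: p ← p + [c·p·(h−p) − e·p]·Δt with Δt = 1.
t = 1: p = 0.53000 + (+0.00153) = 0.53153
t = 2: p = 0.53153 + (+0.00106) = 0.53258
t = 3: p = 0.53258 + (+0.00073) = 0.53331
t = 4: p = 0.53331 + (+0.00050) = 0.53382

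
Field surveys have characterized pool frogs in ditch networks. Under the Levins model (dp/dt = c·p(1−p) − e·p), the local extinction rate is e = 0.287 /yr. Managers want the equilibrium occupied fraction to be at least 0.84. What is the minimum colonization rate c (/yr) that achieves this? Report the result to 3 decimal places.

p* = 1 − e/c ≥ 0.84 requires e/c ≤ 0.1600, i.e. c ≥ e/0.1600.
c_min = 0.287/0.1600 = 1.7937.

1.794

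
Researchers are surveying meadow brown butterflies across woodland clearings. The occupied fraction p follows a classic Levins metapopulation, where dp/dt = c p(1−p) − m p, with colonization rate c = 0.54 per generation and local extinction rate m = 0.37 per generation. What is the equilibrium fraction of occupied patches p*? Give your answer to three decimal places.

0.315

At equilibrium, colonization balances extinction: c·p*·(1−p*) = m·p*.
So p* = 1 − m/c = 1 − 0.37/0.54 = 1 − 0.6852 = 0.3148.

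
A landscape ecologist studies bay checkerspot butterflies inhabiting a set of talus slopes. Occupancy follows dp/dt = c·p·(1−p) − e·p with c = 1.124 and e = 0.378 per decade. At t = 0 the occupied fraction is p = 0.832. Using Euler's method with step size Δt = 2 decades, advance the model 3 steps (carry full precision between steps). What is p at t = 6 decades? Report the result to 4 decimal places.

Update rule: p ← p + [c·p·(1−p) − e·p]·Δt with Δt = 2.
t = 2: p = 0.83200 + (-0.31478) = 0.51722
t = 4: p = 0.51722 + (+0.17031) = 0.68754
t = 6: p = 0.68754 + (-0.03684) = 0.65070

0.6507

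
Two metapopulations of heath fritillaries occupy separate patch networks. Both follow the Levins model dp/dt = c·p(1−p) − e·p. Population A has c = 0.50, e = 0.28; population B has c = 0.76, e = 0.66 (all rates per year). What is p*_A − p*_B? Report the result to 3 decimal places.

0.308

A: p*_A = 1 − 0.28/0.50 = 0.4400.
B: p*_B = 1 − 0.66/0.76 = 0.1316.
p*_A − p*_B = 0.4400 − 0.1316 = 0.3084.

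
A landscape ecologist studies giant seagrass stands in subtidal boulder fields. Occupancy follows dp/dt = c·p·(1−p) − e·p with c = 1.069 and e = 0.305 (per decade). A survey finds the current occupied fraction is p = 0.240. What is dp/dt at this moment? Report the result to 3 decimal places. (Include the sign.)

0.122

Colonization term: c·p·(1−p) = 1.069×0.240×0.7600 = 0.19499.
Extinction term: e·p = 0.07320.
dp/dt = 0.19499 − 0.07320 = 0.12179.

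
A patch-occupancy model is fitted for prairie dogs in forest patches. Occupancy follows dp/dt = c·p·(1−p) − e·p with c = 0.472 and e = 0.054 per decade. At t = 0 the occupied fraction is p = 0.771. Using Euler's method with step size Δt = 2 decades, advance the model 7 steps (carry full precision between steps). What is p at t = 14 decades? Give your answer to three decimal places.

Update rule: p ← p + [c·p·(1−p) − e·p]·Δt with Δt = 2.
step 1: Δp = +0.08340, p = 0.85440
step 2: Δp = +0.02516, p = 0.87956
step 3: Δp = +0.00501, p = 0.88457
step 4: Δp = +0.00085, p = 0.88542
step 5: Δp = +0.00014, p = 0.88557
step 6: Δp = +0.00002, p = 0.88559
step 7: Δp = +0.00000, p = 0.88559

0.886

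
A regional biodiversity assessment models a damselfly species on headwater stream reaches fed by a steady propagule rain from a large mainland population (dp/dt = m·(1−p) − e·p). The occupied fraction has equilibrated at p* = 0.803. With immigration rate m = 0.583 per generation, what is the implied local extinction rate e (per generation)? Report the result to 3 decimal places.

0.143

At equilibrium m(1−p*) = e·p*, so e = m(1−p*)/p*.
e = 0.583 × 0.1970 / 0.803 = 0.1430.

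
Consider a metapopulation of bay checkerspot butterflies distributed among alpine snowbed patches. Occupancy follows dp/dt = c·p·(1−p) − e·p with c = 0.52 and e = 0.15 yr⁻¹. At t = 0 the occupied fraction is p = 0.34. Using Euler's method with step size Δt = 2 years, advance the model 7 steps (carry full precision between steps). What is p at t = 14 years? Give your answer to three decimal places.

0.711

Update rule: p ← p + [c·p·(1−p) − e·p]·Δt with Δt = 2.
t = 2: p = 0.34000 + (+0.13138) = 0.47138
t = 4: p = 0.47138 + (+0.11774) = 0.58911
t = 6: p = 0.58911 + (+0.07501) = 0.66412
t = 8: p = 0.66412 + (+0.03275) = 0.69687
t = 10: p = 0.69687 + (+0.01063) = 0.70750
t = 12: p = 0.70750 + (+0.00297) = 0.71047
t = 14: p = 0.71047 + (+0.00079) = 0.71126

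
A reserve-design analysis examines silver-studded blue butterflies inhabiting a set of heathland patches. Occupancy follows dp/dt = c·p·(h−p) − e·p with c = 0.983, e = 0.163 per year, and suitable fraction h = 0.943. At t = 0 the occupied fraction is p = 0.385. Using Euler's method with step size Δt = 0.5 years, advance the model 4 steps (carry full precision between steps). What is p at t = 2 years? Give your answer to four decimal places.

0.6485

Update rule: p ← p + [c·p·(h−p) − e·p]·Δt with Δt = 0.5.
t = 0.5: p = 0.38500 + (+0.07421) = 0.45921
t = 1: p = 0.45921 + (+0.07177) = 0.53098
t = 1.5: p = 0.53098 + (+0.06425) = 0.59523
t = 2: p = 0.59523 + (+0.05323) = 0.64846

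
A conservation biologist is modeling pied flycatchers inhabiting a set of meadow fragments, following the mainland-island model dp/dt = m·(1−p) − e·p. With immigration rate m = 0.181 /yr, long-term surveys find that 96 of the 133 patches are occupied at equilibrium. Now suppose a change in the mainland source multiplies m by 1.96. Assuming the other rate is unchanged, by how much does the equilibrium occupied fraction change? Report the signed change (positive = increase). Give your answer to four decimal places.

Observed p* = 96/133 = 0.72180.
Balance m(1−p*) = e·p* gives e = m(1−p*)/p* = 0.181×0.27820/0.72180 = 0.06976.
New p* = m/(m+e) = 0.35476/(0.35476+0.06976) = 0.83567.
Δp* = 0.83567 − 0.72180 = +0.11387.

0.1139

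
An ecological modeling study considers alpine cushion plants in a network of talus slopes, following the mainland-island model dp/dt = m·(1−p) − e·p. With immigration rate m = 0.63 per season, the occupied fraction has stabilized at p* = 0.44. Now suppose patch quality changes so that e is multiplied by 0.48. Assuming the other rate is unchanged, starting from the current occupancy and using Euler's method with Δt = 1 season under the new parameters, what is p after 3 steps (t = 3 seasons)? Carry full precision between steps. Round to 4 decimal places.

Balance m(1−p*) = e·p* gives e = m(1−p*)/p* = 0.63×0.56000/0.44000 = 0.80182.
Starting from p₀ = 0.44000; update p ← p + (dp/dt)·Δt with the new parameters.
  1  |  dp/dt·Δt = +0.183456  |  p_1 = 0.623456
  2  |  dp/dt·Δt = -0.002728  |  p_2 = 0.620728
  3  |  dp/dt·Δt = +0.000041  |  p_3 = 0.620768

0.6208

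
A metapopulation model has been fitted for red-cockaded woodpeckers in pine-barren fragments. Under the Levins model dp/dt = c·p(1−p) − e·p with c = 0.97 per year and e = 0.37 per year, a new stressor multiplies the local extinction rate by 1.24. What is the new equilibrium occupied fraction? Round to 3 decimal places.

0.527

Before: p* = 1 − 0.37/0.97 = 0.6186.
After the change, c = 0.97, e = 0.4588, so p* = 1 − 0.4588/0.97 = 0.5270.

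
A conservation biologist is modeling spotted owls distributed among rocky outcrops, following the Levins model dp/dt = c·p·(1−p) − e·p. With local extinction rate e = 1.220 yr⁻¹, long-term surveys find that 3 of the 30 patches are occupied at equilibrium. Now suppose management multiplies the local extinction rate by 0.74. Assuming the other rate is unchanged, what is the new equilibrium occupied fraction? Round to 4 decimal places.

0.3340

Observed p* = 3/30 = 0.10000.
Balance c(1−p*) = e gives c = e/(1 − 0.10000) = 1.220/0.90000 = 1.35556.
New p* = 1 − e/c = 1 − 0.90280/1.35556 = 0.33400.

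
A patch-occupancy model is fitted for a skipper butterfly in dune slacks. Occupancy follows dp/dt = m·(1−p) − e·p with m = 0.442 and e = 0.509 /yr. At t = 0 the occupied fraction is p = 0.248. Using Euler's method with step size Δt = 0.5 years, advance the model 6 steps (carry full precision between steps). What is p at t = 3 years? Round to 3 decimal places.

0.460

Update rule: p ← p + [m·(1−p) − e·p]·Δt with Δt = 0.5.
p: 0.24800 → 0.35108  (Δp = +0.10308)
p: 0.35108 → 0.40514  (Δp = +0.05406)
p: 0.40514 → 0.43350  (Δp = +0.02836)
p: 0.43350 → 0.44837  (Δp = +0.01487)
p: 0.44837 → 0.45617  (Δp = +0.00780)
p: 0.45617 → 0.46026  (Δp = +0.00409)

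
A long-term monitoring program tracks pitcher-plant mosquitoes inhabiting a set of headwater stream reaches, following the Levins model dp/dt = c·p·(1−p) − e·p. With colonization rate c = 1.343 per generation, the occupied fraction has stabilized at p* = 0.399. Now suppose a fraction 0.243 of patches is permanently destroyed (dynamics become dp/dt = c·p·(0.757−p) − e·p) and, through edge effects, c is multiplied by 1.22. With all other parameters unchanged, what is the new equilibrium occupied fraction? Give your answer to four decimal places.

0.2644

Balance c(1−p*) = e gives e = 1.343×(1 − 0.39900) = 0.80714.
New p* = 0.757 − e/c = 0.757 − 0.80714/1.63846 = 0.26438.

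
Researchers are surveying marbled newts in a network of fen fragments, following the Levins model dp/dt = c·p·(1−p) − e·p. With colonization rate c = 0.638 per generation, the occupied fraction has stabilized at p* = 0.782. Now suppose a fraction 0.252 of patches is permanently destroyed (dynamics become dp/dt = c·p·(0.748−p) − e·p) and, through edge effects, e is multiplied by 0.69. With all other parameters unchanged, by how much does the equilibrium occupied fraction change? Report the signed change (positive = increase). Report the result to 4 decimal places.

Balance c(1−p*) = e gives e = 0.638×(1 − 0.78200) = 0.13908.
New p* = 0.748 − e/c = 0.748 − 0.09597/0.63800 = 0.59758.
Δp* = 0.59758 − 0.78200 = -0.18442.

-0.1844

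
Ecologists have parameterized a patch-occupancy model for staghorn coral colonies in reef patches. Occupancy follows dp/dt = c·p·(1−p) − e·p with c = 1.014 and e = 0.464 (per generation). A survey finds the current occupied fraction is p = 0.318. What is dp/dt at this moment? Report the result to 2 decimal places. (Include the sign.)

Colonization term: c·p·(1−p) = 1.014×0.318×0.6820 = 0.21991.
Extinction term: e·p = 0.14755.
dp/dt = 0.21991 − 0.14755 = 0.07236.

0.07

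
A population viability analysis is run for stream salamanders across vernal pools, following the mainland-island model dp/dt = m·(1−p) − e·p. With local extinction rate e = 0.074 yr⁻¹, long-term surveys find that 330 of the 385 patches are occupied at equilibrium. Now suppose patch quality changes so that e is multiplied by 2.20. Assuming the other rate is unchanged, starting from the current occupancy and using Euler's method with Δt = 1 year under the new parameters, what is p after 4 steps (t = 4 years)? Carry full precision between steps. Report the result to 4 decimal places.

Observed p* = 330/385 = 0.85714.
Balance m(1−p*) = e·p* gives m = e·p*/(1−p*) = 0.074×0.85714/0.14286 = 0.44400.
Starting from p₀ = 0.85714; update p ← p + (dp/dt)·Δt with the new parameters.
  1  |  dp/dt·Δt = -0.076114  |  p_1 = 0.781029
  2  |  dp/dt·Δt = -0.029928  |  p_2 = 0.751100
  3  |  dp/dt·Δt = -0.011768  |  p_3 = 0.739333
  4  |  dp/dt·Δt = -0.004627  |  p_4 = 0.734706

0.7347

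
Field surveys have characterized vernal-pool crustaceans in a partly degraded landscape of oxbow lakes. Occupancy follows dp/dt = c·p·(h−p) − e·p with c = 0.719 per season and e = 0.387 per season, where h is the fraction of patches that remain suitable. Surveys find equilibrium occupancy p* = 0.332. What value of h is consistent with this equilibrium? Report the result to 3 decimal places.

0.870

At equilibrium c(h−p*) = e, so h = p* + e/c.
h = 0.332 + 0.387/0.719 = 0.332 + 0.5382 = 0.8702.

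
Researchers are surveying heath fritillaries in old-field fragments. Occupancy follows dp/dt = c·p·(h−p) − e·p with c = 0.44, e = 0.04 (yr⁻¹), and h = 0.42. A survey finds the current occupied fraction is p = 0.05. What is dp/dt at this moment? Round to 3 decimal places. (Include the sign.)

Colonization term: c·p·(h−p) = 0.44×0.05×0.3700 = 0.00814.
Extinction term: e·p = 0.00200.
dp/dt = 0.00814 − 0.00200 = 0.00614.

0.006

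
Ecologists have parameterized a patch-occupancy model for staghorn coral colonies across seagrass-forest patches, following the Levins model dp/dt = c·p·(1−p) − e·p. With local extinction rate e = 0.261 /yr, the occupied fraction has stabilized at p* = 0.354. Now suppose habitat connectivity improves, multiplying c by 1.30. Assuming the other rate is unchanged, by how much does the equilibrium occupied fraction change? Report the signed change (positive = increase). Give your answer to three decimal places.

Balance c(1−p*) = e gives c = e/(1 − 0.35400) = 0.261/0.64600 = 0.40402.
New p* = 1 − e/c = 1 − 0.26100/0.52523 = 0.50307.
Δp* = 0.50307 − 0.35400 = +0.14907.

0.149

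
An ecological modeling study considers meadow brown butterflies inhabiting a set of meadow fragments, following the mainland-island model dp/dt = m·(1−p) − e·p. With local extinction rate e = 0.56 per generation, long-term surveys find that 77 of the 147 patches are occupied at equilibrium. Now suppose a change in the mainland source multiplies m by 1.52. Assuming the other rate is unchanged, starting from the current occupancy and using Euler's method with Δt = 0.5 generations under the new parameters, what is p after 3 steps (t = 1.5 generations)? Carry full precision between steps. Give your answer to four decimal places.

Observed p* = 77/147 = 0.52381.
Balance m(1−p*) = e·p* gives m = e·p*/(1−p*) = 0.56×0.52381/0.47619 = 0.61600.
Starting from p₀ = 0.52381; update p ← p + (dp/dt)·Δt with the new parameters.
t = 0.5: p = 0.52381 + (+0.07627) = 0.60008
t = 1: p = 0.60008 + (+0.01921) = 0.61928
t = 1.5: p = 0.61928 + (+0.00484) = 0.62412

0.6241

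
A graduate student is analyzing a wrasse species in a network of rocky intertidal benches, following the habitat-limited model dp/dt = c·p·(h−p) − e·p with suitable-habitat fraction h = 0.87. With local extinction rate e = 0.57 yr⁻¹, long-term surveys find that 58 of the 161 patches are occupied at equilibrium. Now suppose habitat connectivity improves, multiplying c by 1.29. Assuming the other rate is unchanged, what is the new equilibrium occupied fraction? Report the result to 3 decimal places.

Observed p* = 58/161 = 0.36025.
Balance c(h−p*) = e gives c = e/(0.87 − 0.36025) = 0.57/0.50975 = 1.11820.
New p* = 0.87 − e/c = 0.87 − 0.57000/1.44248 = 0.47485.

0.475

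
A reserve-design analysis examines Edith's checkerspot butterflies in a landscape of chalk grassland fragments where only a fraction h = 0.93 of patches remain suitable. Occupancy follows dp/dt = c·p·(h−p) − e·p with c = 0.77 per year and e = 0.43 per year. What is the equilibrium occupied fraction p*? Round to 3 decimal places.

0.372

Setting dp/dt = 0 and dividing by p* gives c·(h−p*) = e.
So p* = h − e/c = 0.93 − 0.43/0.77 = 0.93 − 0.5584 = 0.3716.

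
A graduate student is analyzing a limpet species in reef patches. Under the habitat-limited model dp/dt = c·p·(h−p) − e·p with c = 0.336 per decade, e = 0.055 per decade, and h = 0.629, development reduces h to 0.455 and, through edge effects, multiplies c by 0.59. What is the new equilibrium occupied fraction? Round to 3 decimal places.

Before: p* = h − e/c = 0.629 − 0.055/0.336 = 0.629 − 0.1637 = 0.4653.
After: c = 0.19824, e = 0.055, h = 0.455; p* = 0.455 − 0.055/0.19824 = 0.1776.

0.178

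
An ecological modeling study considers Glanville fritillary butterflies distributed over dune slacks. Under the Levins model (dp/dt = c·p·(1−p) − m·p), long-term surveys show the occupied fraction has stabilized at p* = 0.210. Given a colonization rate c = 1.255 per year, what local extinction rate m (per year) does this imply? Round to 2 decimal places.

0.99

At equilibrium c(1−p*) = m.
m = 1.255 × (1 − 0.210) = 1.255 × 0.7900 = 0.9914.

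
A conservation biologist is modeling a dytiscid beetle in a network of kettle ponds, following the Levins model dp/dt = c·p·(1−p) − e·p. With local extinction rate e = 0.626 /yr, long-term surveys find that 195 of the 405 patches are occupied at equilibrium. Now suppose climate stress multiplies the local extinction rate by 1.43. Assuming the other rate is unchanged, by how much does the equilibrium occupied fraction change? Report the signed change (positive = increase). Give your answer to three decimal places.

-0.223

Observed p* = 195/405 = 0.48148.
Balance c(1−p*) = e gives c = e/(1 − 0.48148) = 0.626/0.51852 = 1.20728.
New p* = 1 − e/c = 1 − 0.89518/1.20728 = 0.25852.
Δp* = 0.25852 − 0.48148 = -0.22296.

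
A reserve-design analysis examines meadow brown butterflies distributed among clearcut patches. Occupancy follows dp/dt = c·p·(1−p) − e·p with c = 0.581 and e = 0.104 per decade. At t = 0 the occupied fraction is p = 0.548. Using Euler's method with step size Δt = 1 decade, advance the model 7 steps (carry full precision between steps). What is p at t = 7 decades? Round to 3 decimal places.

Update rule: p ← p + [c·p·(1−p) − e·p]·Δt with Δt = 1.
  1  |  dp/dt·Δt = +0.086919  |  p_1 = 0.634919
  2  |  dp/dt·Δt = +0.068642  |  p_2 = 0.703562
  3  |  dp/dt·Δt = +0.048004  |  p_3 = 0.751566
  4  |  dp/dt·Δt = +0.030318  |  p_4 = 0.781884
  5  |  dp/dt·Δt = +0.017768  |  p_5 = 0.799653
  6  |  dp/dt·Δt = +0.009917  |  p_6 = 0.809570
  7  |  dp/dt·Δt = +0.005375  |  p_7 = 0.814945

0.815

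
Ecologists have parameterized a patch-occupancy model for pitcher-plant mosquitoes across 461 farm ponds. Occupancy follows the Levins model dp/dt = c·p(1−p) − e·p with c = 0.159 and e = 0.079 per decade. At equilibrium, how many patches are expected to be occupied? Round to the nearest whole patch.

232

p* = 1 − e/c = 1 − 0.079/0.159 = 0.5031.
Expected occupied patches = N × p* = 461 × 0.5031 = 231.95 ≈ 232.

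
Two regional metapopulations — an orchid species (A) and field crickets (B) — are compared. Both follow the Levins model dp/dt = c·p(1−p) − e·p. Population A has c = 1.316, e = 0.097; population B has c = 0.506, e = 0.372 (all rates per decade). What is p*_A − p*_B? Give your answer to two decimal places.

0.66

A: p*_A = 1 − 0.097/1.316 = 0.9263.
B: p*_B = 1 − 0.372/0.506 = 0.2648.
p*_A − p*_B = 0.9263 − 0.2648 = 0.6615.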